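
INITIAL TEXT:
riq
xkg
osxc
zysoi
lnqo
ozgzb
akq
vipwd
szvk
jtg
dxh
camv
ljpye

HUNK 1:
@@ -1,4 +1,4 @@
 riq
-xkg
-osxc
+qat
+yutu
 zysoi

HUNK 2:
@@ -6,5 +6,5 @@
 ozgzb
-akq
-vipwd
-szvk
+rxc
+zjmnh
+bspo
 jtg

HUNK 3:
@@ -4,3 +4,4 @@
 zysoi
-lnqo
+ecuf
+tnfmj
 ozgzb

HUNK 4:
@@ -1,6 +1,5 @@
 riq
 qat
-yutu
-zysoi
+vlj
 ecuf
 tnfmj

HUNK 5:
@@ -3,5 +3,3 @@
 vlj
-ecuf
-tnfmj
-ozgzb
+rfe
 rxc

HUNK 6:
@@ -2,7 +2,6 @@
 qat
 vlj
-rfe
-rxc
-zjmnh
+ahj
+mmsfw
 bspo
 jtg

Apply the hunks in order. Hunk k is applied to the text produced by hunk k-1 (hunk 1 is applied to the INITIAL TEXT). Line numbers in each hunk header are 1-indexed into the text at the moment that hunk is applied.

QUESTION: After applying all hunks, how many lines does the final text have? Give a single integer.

Answer: 10

Derivation:
Hunk 1: at line 1 remove [xkg,osxc] add [qat,yutu] -> 13 lines: riq qat yutu zysoi lnqo ozgzb akq vipwd szvk jtg dxh camv ljpye
Hunk 2: at line 6 remove [akq,vipwd,szvk] add [rxc,zjmnh,bspo] -> 13 lines: riq qat yutu zysoi lnqo ozgzb rxc zjmnh bspo jtg dxh camv ljpye
Hunk 3: at line 4 remove [lnqo] add [ecuf,tnfmj] -> 14 lines: riq qat yutu zysoi ecuf tnfmj ozgzb rxc zjmnh bspo jtg dxh camv ljpye
Hunk 4: at line 1 remove [yutu,zysoi] add [vlj] -> 13 lines: riq qat vlj ecuf tnfmj ozgzb rxc zjmnh bspo jtg dxh camv ljpye
Hunk 5: at line 3 remove [ecuf,tnfmj,ozgzb] add [rfe] -> 11 lines: riq qat vlj rfe rxc zjmnh bspo jtg dxh camv ljpye
Hunk 6: at line 2 remove [rfe,rxc,zjmnh] add [ahj,mmsfw] -> 10 lines: riq qat vlj ahj mmsfw bspo jtg dxh camv ljpye
Final line count: 10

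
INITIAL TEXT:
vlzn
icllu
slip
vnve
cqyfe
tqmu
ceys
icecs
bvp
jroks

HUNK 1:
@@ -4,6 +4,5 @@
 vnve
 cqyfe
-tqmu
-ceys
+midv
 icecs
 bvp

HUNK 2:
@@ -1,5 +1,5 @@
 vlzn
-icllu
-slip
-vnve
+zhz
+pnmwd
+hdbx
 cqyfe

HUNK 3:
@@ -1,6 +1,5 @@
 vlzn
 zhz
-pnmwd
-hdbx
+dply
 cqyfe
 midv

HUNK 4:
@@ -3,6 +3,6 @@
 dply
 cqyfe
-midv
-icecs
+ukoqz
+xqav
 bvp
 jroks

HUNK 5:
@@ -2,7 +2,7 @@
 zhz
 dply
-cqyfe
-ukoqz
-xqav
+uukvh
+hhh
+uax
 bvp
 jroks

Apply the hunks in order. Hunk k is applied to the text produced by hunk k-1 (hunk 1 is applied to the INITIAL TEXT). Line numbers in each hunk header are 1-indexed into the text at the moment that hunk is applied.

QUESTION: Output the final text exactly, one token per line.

Hunk 1: at line 4 remove [tqmu,ceys] add [midv] -> 9 lines: vlzn icllu slip vnve cqyfe midv icecs bvp jroks
Hunk 2: at line 1 remove [icllu,slip,vnve] add [zhz,pnmwd,hdbx] -> 9 lines: vlzn zhz pnmwd hdbx cqyfe midv icecs bvp jroks
Hunk 3: at line 1 remove [pnmwd,hdbx] add [dply] -> 8 lines: vlzn zhz dply cqyfe midv icecs bvp jroks
Hunk 4: at line 3 remove [midv,icecs] add [ukoqz,xqav] -> 8 lines: vlzn zhz dply cqyfe ukoqz xqav bvp jroks
Hunk 5: at line 2 remove [cqyfe,ukoqz,xqav] add [uukvh,hhh,uax] -> 8 lines: vlzn zhz dply uukvh hhh uax bvp jroks

Answer: vlzn
zhz
dply
uukvh
hhh
uax
bvp
jroks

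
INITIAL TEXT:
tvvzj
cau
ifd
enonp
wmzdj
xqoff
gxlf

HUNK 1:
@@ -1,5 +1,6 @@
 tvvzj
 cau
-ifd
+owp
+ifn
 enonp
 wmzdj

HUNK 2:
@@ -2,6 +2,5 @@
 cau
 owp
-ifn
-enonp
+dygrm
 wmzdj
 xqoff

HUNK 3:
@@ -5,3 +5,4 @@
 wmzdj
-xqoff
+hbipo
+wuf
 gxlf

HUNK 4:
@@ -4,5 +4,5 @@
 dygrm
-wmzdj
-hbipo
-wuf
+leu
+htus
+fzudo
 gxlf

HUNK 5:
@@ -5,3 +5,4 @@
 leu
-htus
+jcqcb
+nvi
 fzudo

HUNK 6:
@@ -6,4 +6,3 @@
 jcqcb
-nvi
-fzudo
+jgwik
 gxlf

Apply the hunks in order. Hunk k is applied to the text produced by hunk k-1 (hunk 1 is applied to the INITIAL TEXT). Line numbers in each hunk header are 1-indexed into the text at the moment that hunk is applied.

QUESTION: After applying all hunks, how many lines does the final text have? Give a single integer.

Answer: 8

Derivation:
Hunk 1: at line 1 remove [ifd] add [owp,ifn] -> 8 lines: tvvzj cau owp ifn enonp wmzdj xqoff gxlf
Hunk 2: at line 2 remove [ifn,enonp] add [dygrm] -> 7 lines: tvvzj cau owp dygrm wmzdj xqoff gxlf
Hunk 3: at line 5 remove [xqoff] add [hbipo,wuf] -> 8 lines: tvvzj cau owp dygrm wmzdj hbipo wuf gxlf
Hunk 4: at line 4 remove [wmzdj,hbipo,wuf] add [leu,htus,fzudo] -> 8 lines: tvvzj cau owp dygrm leu htus fzudo gxlf
Hunk 5: at line 5 remove [htus] add [jcqcb,nvi] -> 9 lines: tvvzj cau owp dygrm leu jcqcb nvi fzudo gxlf
Hunk 6: at line 6 remove [nvi,fzudo] add [jgwik] -> 8 lines: tvvzj cau owp dygrm leu jcqcb jgwik gxlf
Final line count: 8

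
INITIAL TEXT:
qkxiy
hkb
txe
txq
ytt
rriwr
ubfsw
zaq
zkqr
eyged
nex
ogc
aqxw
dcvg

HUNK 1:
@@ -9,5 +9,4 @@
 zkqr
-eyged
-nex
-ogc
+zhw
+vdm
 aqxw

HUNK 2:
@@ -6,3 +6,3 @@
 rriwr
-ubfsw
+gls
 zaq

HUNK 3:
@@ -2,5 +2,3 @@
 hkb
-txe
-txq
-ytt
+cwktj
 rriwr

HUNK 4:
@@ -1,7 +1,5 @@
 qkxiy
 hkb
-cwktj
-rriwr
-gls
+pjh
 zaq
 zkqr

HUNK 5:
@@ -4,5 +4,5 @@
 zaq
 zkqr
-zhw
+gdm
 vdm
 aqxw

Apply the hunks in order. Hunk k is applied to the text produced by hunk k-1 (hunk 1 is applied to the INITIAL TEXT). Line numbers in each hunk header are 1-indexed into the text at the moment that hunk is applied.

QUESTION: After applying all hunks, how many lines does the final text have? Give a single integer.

Answer: 9

Derivation:
Hunk 1: at line 9 remove [eyged,nex,ogc] add [zhw,vdm] -> 13 lines: qkxiy hkb txe txq ytt rriwr ubfsw zaq zkqr zhw vdm aqxw dcvg
Hunk 2: at line 6 remove [ubfsw] add [gls] -> 13 lines: qkxiy hkb txe txq ytt rriwr gls zaq zkqr zhw vdm aqxw dcvg
Hunk 3: at line 2 remove [txe,txq,ytt] add [cwktj] -> 11 lines: qkxiy hkb cwktj rriwr gls zaq zkqr zhw vdm aqxw dcvg
Hunk 4: at line 1 remove [cwktj,rriwr,gls] add [pjh] -> 9 lines: qkxiy hkb pjh zaq zkqr zhw vdm aqxw dcvg
Hunk 5: at line 4 remove [zhw] add [gdm] -> 9 lines: qkxiy hkb pjh zaq zkqr gdm vdm aqxw dcvg
Final line count: 9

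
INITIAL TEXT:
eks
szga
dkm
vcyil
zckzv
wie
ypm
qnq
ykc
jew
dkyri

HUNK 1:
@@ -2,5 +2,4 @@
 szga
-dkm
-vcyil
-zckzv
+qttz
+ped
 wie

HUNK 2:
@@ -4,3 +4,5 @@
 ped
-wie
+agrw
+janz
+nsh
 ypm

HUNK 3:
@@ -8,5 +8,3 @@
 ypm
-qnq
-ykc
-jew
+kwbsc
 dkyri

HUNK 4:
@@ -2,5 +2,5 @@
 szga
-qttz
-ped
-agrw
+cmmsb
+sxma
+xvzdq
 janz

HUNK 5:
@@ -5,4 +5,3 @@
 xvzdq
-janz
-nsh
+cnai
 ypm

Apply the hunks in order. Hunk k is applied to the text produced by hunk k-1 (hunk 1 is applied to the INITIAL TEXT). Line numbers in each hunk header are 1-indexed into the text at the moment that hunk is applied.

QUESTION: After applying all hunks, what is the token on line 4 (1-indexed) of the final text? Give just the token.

Hunk 1: at line 2 remove [dkm,vcyil,zckzv] add [qttz,ped] -> 10 lines: eks szga qttz ped wie ypm qnq ykc jew dkyri
Hunk 2: at line 4 remove [wie] add [agrw,janz,nsh] -> 12 lines: eks szga qttz ped agrw janz nsh ypm qnq ykc jew dkyri
Hunk 3: at line 8 remove [qnq,ykc,jew] add [kwbsc] -> 10 lines: eks szga qttz ped agrw janz nsh ypm kwbsc dkyri
Hunk 4: at line 2 remove [qttz,ped,agrw] add [cmmsb,sxma,xvzdq] -> 10 lines: eks szga cmmsb sxma xvzdq janz nsh ypm kwbsc dkyri
Hunk 5: at line 5 remove [janz,nsh] add [cnai] -> 9 lines: eks szga cmmsb sxma xvzdq cnai ypm kwbsc dkyri
Final line 4: sxma

Answer: sxma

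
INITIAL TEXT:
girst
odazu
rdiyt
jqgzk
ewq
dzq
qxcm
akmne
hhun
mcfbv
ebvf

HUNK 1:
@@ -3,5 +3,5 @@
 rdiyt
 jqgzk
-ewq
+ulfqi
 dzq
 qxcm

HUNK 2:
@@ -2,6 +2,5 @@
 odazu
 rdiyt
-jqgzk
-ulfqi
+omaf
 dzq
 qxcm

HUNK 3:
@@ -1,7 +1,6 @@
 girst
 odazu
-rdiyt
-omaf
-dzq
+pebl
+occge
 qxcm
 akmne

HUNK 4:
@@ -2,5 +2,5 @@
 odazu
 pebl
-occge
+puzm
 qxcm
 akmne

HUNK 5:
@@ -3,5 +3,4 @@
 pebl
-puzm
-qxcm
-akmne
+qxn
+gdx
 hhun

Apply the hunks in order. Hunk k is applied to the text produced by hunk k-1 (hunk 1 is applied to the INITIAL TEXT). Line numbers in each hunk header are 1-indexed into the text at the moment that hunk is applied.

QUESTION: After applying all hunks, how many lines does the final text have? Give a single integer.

Answer: 8

Derivation:
Hunk 1: at line 3 remove [ewq] add [ulfqi] -> 11 lines: girst odazu rdiyt jqgzk ulfqi dzq qxcm akmne hhun mcfbv ebvf
Hunk 2: at line 2 remove [jqgzk,ulfqi] add [omaf] -> 10 lines: girst odazu rdiyt omaf dzq qxcm akmne hhun mcfbv ebvf
Hunk 3: at line 1 remove [rdiyt,omaf,dzq] add [pebl,occge] -> 9 lines: girst odazu pebl occge qxcm akmne hhun mcfbv ebvf
Hunk 4: at line 2 remove [occge] add [puzm] -> 9 lines: girst odazu pebl puzm qxcm akmne hhun mcfbv ebvf
Hunk 5: at line 3 remove [puzm,qxcm,akmne] add [qxn,gdx] -> 8 lines: girst odazu pebl qxn gdx hhun mcfbv ebvf
Final line count: 8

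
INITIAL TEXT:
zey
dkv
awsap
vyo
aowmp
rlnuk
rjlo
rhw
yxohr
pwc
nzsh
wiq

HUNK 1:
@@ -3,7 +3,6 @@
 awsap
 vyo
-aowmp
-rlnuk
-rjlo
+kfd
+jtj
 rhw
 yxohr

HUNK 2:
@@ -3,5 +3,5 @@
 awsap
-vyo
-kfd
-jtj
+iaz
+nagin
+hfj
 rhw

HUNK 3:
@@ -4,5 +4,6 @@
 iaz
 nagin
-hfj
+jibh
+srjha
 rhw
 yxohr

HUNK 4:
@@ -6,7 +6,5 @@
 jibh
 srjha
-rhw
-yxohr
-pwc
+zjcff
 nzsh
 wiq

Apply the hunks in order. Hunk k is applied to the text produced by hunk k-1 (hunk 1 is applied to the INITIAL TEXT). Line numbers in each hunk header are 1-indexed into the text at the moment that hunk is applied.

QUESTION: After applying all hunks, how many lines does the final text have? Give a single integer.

Hunk 1: at line 3 remove [aowmp,rlnuk,rjlo] add [kfd,jtj] -> 11 lines: zey dkv awsap vyo kfd jtj rhw yxohr pwc nzsh wiq
Hunk 2: at line 3 remove [vyo,kfd,jtj] add [iaz,nagin,hfj] -> 11 lines: zey dkv awsap iaz nagin hfj rhw yxohr pwc nzsh wiq
Hunk 3: at line 4 remove [hfj] add [jibh,srjha] -> 12 lines: zey dkv awsap iaz nagin jibh srjha rhw yxohr pwc nzsh wiq
Hunk 4: at line 6 remove [rhw,yxohr,pwc] add [zjcff] -> 10 lines: zey dkv awsap iaz nagin jibh srjha zjcff nzsh wiq
Final line count: 10

Answer: 10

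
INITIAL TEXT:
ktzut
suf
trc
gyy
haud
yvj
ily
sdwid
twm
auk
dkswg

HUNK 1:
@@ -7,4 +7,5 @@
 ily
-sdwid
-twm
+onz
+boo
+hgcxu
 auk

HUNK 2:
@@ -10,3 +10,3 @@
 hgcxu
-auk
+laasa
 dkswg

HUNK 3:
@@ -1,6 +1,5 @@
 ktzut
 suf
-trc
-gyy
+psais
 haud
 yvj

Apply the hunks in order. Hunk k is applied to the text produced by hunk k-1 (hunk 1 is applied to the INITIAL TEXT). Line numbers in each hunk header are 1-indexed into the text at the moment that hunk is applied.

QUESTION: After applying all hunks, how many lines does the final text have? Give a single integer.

Answer: 11

Derivation:
Hunk 1: at line 7 remove [sdwid,twm] add [onz,boo,hgcxu] -> 12 lines: ktzut suf trc gyy haud yvj ily onz boo hgcxu auk dkswg
Hunk 2: at line 10 remove [auk] add [laasa] -> 12 lines: ktzut suf trc gyy haud yvj ily onz boo hgcxu laasa dkswg
Hunk 3: at line 1 remove [trc,gyy] add [psais] -> 11 lines: ktzut suf psais haud yvj ily onz boo hgcxu laasa dkswg
Final line count: 11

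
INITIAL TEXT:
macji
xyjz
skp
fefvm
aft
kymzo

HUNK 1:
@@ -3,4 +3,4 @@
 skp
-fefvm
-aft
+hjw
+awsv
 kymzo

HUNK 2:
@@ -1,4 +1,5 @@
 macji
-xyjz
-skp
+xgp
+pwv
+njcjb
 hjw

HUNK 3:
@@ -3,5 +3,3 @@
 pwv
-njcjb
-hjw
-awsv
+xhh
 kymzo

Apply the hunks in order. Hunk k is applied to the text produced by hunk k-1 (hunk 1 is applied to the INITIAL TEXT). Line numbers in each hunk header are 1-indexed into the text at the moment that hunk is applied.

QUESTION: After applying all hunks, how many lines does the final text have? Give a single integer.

Hunk 1: at line 3 remove [fefvm,aft] add [hjw,awsv] -> 6 lines: macji xyjz skp hjw awsv kymzo
Hunk 2: at line 1 remove [xyjz,skp] add [xgp,pwv,njcjb] -> 7 lines: macji xgp pwv njcjb hjw awsv kymzo
Hunk 3: at line 3 remove [njcjb,hjw,awsv] add [xhh] -> 5 lines: macji xgp pwv xhh kymzo
Final line count: 5

Answer: 5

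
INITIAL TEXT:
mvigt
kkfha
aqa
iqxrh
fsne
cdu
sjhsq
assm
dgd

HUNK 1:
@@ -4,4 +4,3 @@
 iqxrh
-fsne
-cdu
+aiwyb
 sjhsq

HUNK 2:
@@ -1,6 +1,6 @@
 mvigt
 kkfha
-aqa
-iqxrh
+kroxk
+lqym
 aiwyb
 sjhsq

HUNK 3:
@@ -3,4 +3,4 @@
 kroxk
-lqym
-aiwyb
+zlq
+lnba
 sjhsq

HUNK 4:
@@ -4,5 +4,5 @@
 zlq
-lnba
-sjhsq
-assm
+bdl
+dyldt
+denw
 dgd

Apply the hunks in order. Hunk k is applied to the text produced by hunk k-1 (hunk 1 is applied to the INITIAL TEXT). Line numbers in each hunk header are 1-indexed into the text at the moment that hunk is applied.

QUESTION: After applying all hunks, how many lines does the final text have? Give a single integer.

Answer: 8

Derivation:
Hunk 1: at line 4 remove [fsne,cdu] add [aiwyb] -> 8 lines: mvigt kkfha aqa iqxrh aiwyb sjhsq assm dgd
Hunk 2: at line 1 remove [aqa,iqxrh] add [kroxk,lqym] -> 8 lines: mvigt kkfha kroxk lqym aiwyb sjhsq assm dgd
Hunk 3: at line 3 remove [lqym,aiwyb] add [zlq,lnba] -> 8 lines: mvigt kkfha kroxk zlq lnba sjhsq assm dgd
Hunk 4: at line 4 remove [lnba,sjhsq,assm] add [bdl,dyldt,denw] -> 8 lines: mvigt kkfha kroxk zlq bdl dyldt denw dgd
Final line count: 8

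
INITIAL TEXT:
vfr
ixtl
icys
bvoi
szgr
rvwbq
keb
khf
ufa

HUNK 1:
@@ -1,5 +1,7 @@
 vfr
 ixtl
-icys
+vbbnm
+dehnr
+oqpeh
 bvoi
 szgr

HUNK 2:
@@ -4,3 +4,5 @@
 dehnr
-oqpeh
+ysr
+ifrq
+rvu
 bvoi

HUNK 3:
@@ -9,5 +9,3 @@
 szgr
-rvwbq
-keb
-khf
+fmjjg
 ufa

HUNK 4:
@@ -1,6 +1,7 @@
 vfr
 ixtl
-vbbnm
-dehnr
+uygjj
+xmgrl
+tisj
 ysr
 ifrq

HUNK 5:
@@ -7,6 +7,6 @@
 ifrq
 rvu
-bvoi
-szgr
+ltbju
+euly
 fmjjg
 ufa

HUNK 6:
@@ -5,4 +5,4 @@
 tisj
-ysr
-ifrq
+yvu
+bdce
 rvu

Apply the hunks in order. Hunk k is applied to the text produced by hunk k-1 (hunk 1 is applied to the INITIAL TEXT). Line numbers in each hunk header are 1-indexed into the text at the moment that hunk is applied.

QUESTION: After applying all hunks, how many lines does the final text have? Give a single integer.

Answer: 12

Derivation:
Hunk 1: at line 1 remove [icys] add [vbbnm,dehnr,oqpeh] -> 11 lines: vfr ixtl vbbnm dehnr oqpeh bvoi szgr rvwbq keb khf ufa
Hunk 2: at line 4 remove [oqpeh] add [ysr,ifrq,rvu] -> 13 lines: vfr ixtl vbbnm dehnr ysr ifrq rvu bvoi szgr rvwbq keb khf ufa
Hunk 3: at line 9 remove [rvwbq,keb,khf] add [fmjjg] -> 11 lines: vfr ixtl vbbnm dehnr ysr ifrq rvu bvoi szgr fmjjg ufa
Hunk 4: at line 1 remove [vbbnm,dehnr] add [uygjj,xmgrl,tisj] -> 12 lines: vfr ixtl uygjj xmgrl tisj ysr ifrq rvu bvoi szgr fmjjg ufa
Hunk 5: at line 7 remove [bvoi,szgr] add [ltbju,euly] -> 12 lines: vfr ixtl uygjj xmgrl tisj ysr ifrq rvu ltbju euly fmjjg ufa
Hunk 6: at line 5 remove [ysr,ifrq] add [yvu,bdce] -> 12 lines: vfr ixtl uygjj xmgrl tisj yvu bdce rvu ltbju euly fmjjg ufa
Final line count: 12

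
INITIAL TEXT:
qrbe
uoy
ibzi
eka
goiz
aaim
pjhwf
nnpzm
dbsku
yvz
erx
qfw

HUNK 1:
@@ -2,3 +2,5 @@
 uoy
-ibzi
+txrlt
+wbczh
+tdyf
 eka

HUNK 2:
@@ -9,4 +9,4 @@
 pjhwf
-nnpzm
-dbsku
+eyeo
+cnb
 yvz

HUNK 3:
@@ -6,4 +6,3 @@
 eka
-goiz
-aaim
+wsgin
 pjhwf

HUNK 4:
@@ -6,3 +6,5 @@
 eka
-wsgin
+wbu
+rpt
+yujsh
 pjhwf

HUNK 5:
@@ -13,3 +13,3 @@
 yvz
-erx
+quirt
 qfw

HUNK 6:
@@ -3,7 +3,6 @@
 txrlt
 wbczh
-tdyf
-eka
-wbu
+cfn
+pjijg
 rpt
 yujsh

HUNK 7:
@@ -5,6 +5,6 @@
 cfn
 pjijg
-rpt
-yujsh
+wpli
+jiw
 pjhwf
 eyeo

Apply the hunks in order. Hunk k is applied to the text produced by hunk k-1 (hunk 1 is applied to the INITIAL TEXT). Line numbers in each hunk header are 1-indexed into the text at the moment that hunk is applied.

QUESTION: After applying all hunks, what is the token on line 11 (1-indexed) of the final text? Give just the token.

Hunk 1: at line 2 remove [ibzi] add [txrlt,wbczh,tdyf] -> 14 lines: qrbe uoy txrlt wbczh tdyf eka goiz aaim pjhwf nnpzm dbsku yvz erx qfw
Hunk 2: at line 9 remove [nnpzm,dbsku] add [eyeo,cnb] -> 14 lines: qrbe uoy txrlt wbczh tdyf eka goiz aaim pjhwf eyeo cnb yvz erx qfw
Hunk 3: at line 6 remove [goiz,aaim] add [wsgin] -> 13 lines: qrbe uoy txrlt wbczh tdyf eka wsgin pjhwf eyeo cnb yvz erx qfw
Hunk 4: at line 6 remove [wsgin] add [wbu,rpt,yujsh] -> 15 lines: qrbe uoy txrlt wbczh tdyf eka wbu rpt yujsh pjhwf eyeo cnb yvz erx qfw
Hunk 5: at line 13 remove [erx] add [quirt] -> 15 lines: qrbe uoy txrlt wbczh tdyf eka wbu rpt yujsh pjhwf eyeo cnb yvz quirt qfw
Hunk 6: at line 3 remove [tdyf,eka,wbu] add [cfn,pjijg] -> 14 lines: qrbe uoy txrlt wbczh cfn pjijg rpt yujsh pjhwf eyeo cnb yvz quirt qfw
Hunk 7: at line 5 remove [rpt,yujsh] add [wpli,jiw] -> 14 lines: qrbe uoy txrlt wbczh cfn pjijg wpli jiw pjhwf eyeo cnb yvz quirt qfw
Final line 11: cnb

Answer: cnb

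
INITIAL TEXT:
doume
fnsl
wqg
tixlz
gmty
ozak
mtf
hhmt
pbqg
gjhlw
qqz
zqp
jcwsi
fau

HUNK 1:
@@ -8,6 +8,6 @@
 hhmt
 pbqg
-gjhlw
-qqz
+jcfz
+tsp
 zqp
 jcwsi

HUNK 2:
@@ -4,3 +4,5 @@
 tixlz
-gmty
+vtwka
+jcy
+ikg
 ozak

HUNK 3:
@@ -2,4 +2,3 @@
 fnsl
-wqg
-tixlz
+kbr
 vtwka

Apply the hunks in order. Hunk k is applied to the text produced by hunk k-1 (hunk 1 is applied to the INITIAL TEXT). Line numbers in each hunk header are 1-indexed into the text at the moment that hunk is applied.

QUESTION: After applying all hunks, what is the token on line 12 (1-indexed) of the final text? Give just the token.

Answer: tsp

Derivation:
Hunk 1: at line 8 remove [gjhlw,qqz] add [jcfz,tsp] -> 14 lines: doume fnsl wqg tixlz gmty ozak mtf hhmt pbqg jcfz tsp zqp jcwsi fau
Hunk 2: at line 4 remove [gmty] add [vtwka,jcy,ikg] -> 16 lines: doume fnsl wqg tixlz vtwka jcy ikg ozak mtf hhmt pbqg jcfz tsp zqp jcwsi fau
Hunk 3: at line 2 remove [wqg,tixlz] add [kbr] -> 15 lines: doume fnsl kbr vtwka jcy ikg ozak mtf hhmt pbqg jcfz tsp zqp jcwsi fau
Final line 12: tsp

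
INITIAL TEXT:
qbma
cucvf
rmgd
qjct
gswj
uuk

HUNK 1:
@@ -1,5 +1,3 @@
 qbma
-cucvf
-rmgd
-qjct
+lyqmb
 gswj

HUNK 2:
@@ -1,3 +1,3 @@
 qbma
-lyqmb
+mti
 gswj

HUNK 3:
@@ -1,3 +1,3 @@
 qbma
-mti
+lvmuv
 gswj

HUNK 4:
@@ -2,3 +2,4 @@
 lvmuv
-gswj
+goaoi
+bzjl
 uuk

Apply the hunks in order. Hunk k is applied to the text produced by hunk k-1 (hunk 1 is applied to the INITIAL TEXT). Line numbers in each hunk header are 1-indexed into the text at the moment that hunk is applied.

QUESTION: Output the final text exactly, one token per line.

Hunk 1: at line 1 remove [cucvf,rmgd,qjct] add [lyqmb] -> 4 lines: qbma lyqmb gswj uuk
Hunk 2: at line 1 remove [lyqmb] add [mti] -> 4 lines: qbma mti gswj uuk
Hunk 3: at line 1 remove [mti] add [lvmuv] -> 4 lines: qbma lvmuv gswj uuk
Hunk 4: at line 2 remove [gswj] add [goaoi,bzjl] -> 5 lines: qbma lvmuv goaoi bzjl uuk

Answer: qbma
lvmuv
goaoi
bzjl
uuk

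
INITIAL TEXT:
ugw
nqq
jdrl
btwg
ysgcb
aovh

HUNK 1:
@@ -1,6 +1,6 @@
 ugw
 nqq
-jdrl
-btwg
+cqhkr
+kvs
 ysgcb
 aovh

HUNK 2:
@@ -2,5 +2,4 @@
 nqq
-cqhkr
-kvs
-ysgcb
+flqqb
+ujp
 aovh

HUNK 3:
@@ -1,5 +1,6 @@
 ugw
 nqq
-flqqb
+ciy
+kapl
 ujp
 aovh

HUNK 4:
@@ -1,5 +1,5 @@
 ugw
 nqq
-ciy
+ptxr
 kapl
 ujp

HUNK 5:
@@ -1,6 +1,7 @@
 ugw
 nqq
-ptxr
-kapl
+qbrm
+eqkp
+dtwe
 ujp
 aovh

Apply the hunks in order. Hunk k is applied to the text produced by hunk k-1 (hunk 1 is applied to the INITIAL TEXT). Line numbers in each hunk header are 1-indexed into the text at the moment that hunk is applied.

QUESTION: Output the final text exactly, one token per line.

Answer: ugw
nqq
qbrm
eqkp
dtwe
ujp
aovh

Derivation:
Hunk 1: at line 1 remove [jdrl,btwg] add [cqhkr,kvs] -> 6 lines: ugw nqq cqhkr kvs ysgcb aovh
Hunk 2: at line 2 remove [cqhkr,kvs,ysgcb] add [flqqb,ujp] -> 5 lines: ugw nqq flqqb ujp aovh
Hunk 3: at line 1 remove [flqqb] add [ciy,kapl] -> 6 lines: ugw nqq ciy kapl ujp aovh
Hunk 4: at line 1 remove [ciy] add [ptxr] -> 6 lines: ugw nqq ptxr kapl ujp aovh
Hunk 5: at line 1 remove [ptxr,kapl] add [qbrm,eqkp,dtwe] -> 7 lines: ugw nqq qbrm eqkp dtwe ujp aovh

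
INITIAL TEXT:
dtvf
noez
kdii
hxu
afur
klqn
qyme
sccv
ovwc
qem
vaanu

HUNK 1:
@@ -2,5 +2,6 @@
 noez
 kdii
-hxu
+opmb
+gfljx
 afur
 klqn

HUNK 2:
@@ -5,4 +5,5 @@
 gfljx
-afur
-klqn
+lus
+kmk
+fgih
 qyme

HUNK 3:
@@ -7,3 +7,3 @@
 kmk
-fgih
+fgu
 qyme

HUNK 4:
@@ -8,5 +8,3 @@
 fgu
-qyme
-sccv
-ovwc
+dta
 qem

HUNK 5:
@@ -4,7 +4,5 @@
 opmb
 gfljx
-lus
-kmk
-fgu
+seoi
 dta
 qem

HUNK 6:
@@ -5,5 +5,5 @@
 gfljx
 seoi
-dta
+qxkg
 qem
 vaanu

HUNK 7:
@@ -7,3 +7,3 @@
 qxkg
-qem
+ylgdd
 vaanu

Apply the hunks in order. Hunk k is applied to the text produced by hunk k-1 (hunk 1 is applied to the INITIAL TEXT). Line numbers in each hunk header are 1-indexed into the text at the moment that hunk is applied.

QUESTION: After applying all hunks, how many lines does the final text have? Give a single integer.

Answer: 9

Derivation:
Hunk 1: at line 2 remove [hxu] add [opmb,gfljx] -> 12 lines: dtvf noez kdii opmb gfljx afur klqn qyme sccv ovwc qem vaanu
Hunk 2: at line 5 remove [afur,klqn] add [lus,kmk,fgih] -> 13 lines: dtvf noez kdii opmb gfljx lus kmk fgih qyme sccv ovwc qem vaanu
Hunk 3: at line 7 remove [fgih] add [fgu] -> 13 lines: dtvf noez kdii opmb gfljx lus kmk fgu qyme sccv ovwc qem vaanu
Hunk 4: at line 8 remove [qyme,sccv,ovwc] add [dta] -> 11 lines: dtvf noez kdii opmb gfljx lus kmk fgu dta qem vaanu
Hunk 5: at line 4 remove [lus,kmk,fgu] add [seoi] -> 9 lines: dtvf noez kdii opmb gfljx seoi dta qem vaanu
Hunk 6: at line 5 remove [dta] add [qxkg] -> 9 lines: dtvf noez kdii opmb gfljx seoi qxkg qem vaanu
Hunk 7: at line 7 remove [qem] add [ylgdd] -> 9 lines: dtvf noez kdii opmb gfljx seoi qxkg ylgdd vaanu
Final line count: 9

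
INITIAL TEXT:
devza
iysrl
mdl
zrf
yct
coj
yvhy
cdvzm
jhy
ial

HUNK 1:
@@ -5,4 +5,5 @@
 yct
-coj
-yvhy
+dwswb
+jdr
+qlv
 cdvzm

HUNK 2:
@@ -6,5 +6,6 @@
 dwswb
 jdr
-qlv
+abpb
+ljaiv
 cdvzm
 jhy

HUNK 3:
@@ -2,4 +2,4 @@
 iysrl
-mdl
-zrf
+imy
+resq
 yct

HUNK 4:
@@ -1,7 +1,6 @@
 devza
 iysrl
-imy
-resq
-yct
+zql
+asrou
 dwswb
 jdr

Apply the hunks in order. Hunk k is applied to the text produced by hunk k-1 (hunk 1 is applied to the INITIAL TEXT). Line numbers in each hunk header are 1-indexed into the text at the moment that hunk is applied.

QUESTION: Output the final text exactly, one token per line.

Answer: devza
iysrl
zql
asrou
dwswb
jdr
abpb
ljaiv
cdvzm
jhy
ial

Derivation:
Hunk 1: at line 5 remove [coj,yvhy] add [dwswb,jdr,qlv] -> 11 lines: devza iysrl mdl zrf yct dwswb jdr qlv cdvzm jhy ial
Hunk 2: at line 6 remove [qlv] add [abpb,ljaiv] -> 12 lines: devza iysrl mdl zrf yct dwswb jdr abpb ljaiv cdvzm jhy ial
Hunk 3: at line 2 remove [mdl,zrf] add [imy,resq] -> 12 lines: devza iysrl imy resq yct dwswb jdr abpb ljaiv cdvzm jhy ial
Hunk 4: at line 1 remove [imy,resq,yct] add [zql,asrou] -> 11 lines: devza iysrl zql asrou dwswb jdr abpb ljaiv cdvzm jhy ial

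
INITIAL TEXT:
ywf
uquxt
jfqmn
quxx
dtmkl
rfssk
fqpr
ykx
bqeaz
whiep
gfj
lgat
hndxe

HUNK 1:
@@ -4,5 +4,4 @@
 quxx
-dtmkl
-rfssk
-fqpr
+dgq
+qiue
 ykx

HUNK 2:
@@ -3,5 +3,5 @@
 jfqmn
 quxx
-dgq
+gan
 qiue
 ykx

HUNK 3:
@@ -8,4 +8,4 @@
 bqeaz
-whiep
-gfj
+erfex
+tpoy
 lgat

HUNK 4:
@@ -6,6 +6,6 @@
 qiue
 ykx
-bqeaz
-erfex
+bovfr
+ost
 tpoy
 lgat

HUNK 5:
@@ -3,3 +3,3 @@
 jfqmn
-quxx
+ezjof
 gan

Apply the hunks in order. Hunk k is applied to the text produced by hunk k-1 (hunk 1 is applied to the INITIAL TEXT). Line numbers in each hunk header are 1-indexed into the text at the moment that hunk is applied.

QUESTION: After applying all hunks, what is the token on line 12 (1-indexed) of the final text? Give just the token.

Answer: hndxe

Derivation:
Hunk 1: at line 4 remove [dtmkl,rfssk,fqpr] add [dgq,qiue] -> 12 lines: ywf uquxt jfqmn quxx dgq qiue ykx bqeaz whiep gfj lgat hndxe
Hunk 2: at line 3 remove [dgq] add [gan] -> 12 lines: ywf uquxt jfqmn quxx gan qiue ykx bqeaz whiep gfj lgat hndxe
Hunk 3: at line 8 remove [whiep,gfj] add [erfex,tpoy] -> 12 lines: ywf uquxt jfqmn quxx gan qiue ykx bqeaz erfex tpoy lgat hndxe
Hunk 4: at line 6 remove [bqeaz,erfex] add [bovfr,ost] -> 12 lines: ywf uquxt jfqmn quxx gan qiue ykx bovfr ost tpoy lgat hndxe
Hunk 5: at line 3 remove [quxx] add [ezjof] -> 12 lines: ywf uquxt jfqmn ezjof gan qiue ykx bovfr ost tpoy lgat hndxe
Final line 12: hndxe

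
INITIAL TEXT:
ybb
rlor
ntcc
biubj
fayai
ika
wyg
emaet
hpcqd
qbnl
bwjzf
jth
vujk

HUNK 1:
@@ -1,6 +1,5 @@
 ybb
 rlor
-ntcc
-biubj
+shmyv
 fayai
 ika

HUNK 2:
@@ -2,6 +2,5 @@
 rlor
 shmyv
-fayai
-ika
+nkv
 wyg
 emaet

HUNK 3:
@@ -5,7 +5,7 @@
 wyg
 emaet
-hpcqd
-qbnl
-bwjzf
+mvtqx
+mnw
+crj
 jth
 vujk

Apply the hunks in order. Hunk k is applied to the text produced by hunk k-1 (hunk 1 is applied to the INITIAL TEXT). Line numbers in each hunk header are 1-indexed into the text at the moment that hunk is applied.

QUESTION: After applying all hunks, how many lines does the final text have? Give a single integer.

Hunk 1: at line 1 remove [ntcc,biubj] add [shmyv] -> 12 lines: ybb rlor shmyv fayai ika wyg emaet hpcqd qbnl bwjzf jth vujk
Hunk 2: at line 2 remove [fayai,ika] add [nkv] -> 11 lines: ybb rlor shmyv nkv wyg emaet hpcqd qbnl bwjzf jth vujk
Hunk 3: at line 5 remove [hpcqd,qbnl,bwjzf] add [mvtqx,mnw,crj] -> 11 lines: ybb rlor shmyv nkv wyg emaet mvtqx mnw crj jth vujk
Final line count: 11

Answer: 11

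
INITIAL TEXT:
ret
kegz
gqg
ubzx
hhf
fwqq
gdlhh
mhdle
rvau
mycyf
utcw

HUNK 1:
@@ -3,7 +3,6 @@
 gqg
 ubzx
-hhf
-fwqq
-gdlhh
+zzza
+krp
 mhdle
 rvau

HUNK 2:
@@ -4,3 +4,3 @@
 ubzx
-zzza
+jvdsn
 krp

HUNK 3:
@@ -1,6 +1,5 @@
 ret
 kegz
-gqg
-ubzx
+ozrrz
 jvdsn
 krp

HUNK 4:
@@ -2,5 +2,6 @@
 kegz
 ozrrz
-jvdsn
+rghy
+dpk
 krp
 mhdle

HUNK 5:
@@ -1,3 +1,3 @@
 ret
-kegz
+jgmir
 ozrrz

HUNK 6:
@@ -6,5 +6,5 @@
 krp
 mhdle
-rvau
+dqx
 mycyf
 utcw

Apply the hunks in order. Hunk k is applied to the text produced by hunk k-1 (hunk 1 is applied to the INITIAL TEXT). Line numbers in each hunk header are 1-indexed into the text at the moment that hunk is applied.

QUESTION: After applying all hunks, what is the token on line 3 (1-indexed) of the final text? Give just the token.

Hunk 1: at line 3 remove [hhf,fwqq,gdlhh] add [zzza,krp] -> 10 lines: ret kegz gqg ubzx zzza krp mhdle rvau mycyf utcw
Hunk 2: at line 4 remove [zzza] add [jvdsn] -> 10 lines: ret kegz gqg ubzx jvdsn krp mhdle rvau mycyf utcw
Hunk 3: at line 1 remove [gqg,ubzx] add [ozrrz] -> 9 lines: ret kegz ozrrz jvdsn krp mhdle rvau mycyf utcw
Hunk 4: at line 2 remove [jvdsn] add [rghy,dpk] -> 10 lines: ret kegz ozrrz rghy dpk krp mhdle rvau mycyf utcw
Hunk 5: at line 1 remove [kegz] add [jgmir] -> 10 lines: ret jgmir ozrrz rghy dpk krp mhdle rvau mycyf utcw
Hunk 6: at line 6 remove [rvau] add [dqx] -> 10 lines: ret jgmir ozrrz rghy dpk krp mhdle dqx mycyf utcw
Final line 3: ozrrz

Answer: ozrrz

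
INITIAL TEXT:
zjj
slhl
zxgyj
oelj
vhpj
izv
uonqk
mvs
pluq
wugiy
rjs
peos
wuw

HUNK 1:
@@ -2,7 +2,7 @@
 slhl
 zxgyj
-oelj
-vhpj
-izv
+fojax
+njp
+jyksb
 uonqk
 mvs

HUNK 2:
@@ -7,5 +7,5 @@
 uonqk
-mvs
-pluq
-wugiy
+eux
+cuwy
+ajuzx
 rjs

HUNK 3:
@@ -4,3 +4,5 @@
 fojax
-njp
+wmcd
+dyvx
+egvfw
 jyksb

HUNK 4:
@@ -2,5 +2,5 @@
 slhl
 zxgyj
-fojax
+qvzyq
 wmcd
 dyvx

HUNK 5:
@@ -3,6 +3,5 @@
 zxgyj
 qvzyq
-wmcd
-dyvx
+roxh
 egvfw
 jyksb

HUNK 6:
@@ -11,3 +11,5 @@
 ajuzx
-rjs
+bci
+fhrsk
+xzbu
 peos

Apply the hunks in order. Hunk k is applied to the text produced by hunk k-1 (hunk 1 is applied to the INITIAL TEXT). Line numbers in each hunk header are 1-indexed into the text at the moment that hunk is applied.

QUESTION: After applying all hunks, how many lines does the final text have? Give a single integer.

Hunk 1: at line 2 remove [oelj,vhpj,izv] add [fojax,njp,jyksb] -> 13 lines: zjj slhl zxgyj fojax njp jyksb uonqk mvs pluq wugiy rjs peos wuw
Hunk 2: at line 7 remove [mvs,pluq,wugiy] add [eux,cuwy,ajuzx] -> 13 lines: zjj slhl zxgyj fojax njp jyksb uonqk eux cuwy ajuzx rjs peos wuw
Hunk 3: at line 4 remove [njp] add [wmcd,dyvx,egvfw] -> 15 lines: zjj slhl zxgyj fojax wmcd dyvx egvfw jyksb uonqk eux cuwy ajuzx rjs peos wuw
Hunk 4: at line 2 remove [fojax] add [qvzyq] -> 15 lines: zjj slhl zxgyj qvzyq wmcd dyvx egvfw jyksb uonqk eux cuwy ajuzx rjs peos wuw
Hunk 5: at line 3 remove [wmcd,dyvx] add [roxh] -> 14 lines: zjj slhl zxgyj qvzyq roxh egvfw jyksb uonqk eux cuwy ajuzx rjs peos wuw
Hunk 6: at line 11 remove [rjs] add [bci,fhrsk,xzbu] -> 16 lines: zjj slhl zxgyj qvzyq roxh egvfw jyksb uonqk eux cuwy ajuzx bci fhrsk xzbu peos wuw
Final line count: 16

Answer: 16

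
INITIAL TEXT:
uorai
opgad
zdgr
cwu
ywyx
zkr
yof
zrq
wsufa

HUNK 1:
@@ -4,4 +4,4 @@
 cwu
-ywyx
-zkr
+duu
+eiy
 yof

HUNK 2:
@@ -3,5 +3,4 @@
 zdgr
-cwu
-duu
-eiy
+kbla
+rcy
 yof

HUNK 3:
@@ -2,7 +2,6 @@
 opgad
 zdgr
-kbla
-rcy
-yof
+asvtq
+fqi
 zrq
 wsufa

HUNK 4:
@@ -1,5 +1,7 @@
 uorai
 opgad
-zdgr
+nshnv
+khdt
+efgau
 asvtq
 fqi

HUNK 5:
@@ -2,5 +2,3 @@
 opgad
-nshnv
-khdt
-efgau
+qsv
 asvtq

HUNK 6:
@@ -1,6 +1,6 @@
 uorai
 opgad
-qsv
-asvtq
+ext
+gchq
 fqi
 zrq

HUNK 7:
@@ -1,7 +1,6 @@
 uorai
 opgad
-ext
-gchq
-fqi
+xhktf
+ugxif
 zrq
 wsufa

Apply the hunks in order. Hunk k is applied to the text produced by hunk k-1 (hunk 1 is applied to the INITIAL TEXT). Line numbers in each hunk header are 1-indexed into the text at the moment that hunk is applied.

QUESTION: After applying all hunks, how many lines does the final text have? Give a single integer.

Answer: 6

Derivation:
Hunk 1: at line 4 remove [ywyx,zkr] add [duu,eiy] -> 9 lines: uorai opgad zdgr cwu duu eiy yof zrq wsufa
Hunk 2: at line 3 remove [cwu,duu,eiy] add [kbla,rcy] -> 8 lines: uorai opgad zdgr kbla rcy yof zrq wsufa
Hunk 3: at line 2 remove [kbla,rcy,yof] add [asvtq,fqi] -> 7 lines: uorai opgad zdgr asvtq fqi zrq wsufa
Hunk 4: at line 1 remove [zdgr] add [nshnv,khdt,efgau] -> 9 lines: uorai opgad nshnv khdt efgau asvtq fqi zrq wsufa
Hunk 5: at line 2 remove [nshnv,khdt,efgau] add [qsv] -> 7 lines: uorai opgad qsv asvtq fqi zrq wsufa
Hunk 6: at line 1 remove [qsv,asvtq] add [ext,gchq] -> 7 lines: uorai opgad ext gchq fqi zrq wsufa
Hunk 7: at line 1 remove [ext,gchq,fqi] add [xhktf,ugxif] -> 6 lines: uorai opgad xhktf ugxif zrq wsufa
Final line count: 6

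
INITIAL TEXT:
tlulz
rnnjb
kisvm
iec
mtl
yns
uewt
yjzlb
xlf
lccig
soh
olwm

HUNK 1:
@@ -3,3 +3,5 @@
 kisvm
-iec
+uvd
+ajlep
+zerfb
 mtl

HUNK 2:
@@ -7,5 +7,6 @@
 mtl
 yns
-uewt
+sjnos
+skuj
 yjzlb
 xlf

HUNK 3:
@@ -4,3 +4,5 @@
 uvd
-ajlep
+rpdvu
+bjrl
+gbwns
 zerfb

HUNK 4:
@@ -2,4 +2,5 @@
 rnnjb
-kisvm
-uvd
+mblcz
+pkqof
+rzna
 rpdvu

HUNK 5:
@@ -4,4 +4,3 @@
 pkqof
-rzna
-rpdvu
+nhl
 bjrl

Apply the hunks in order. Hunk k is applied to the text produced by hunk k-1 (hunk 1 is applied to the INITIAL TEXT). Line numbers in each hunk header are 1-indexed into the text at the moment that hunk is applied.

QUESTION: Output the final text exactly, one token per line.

Hunk 1: at line 3 remove [iec] add [uvd,ajlep,zerfb] -> 14 lines: tlulz rnnjb kisvm uvd ajlep zerfb mtl yns uewt yjzlb xlf lccig soh olwm
Hunk 2: at line 7 remove [uewt] add [sjnos,skuj] -> 15 lines: tlulz rnnjb kisvm uvd ajlep zerfb mtl yns sjnos skuj yjzlb xlf lccig soh olwm
Hunk 3: at line 4 remove [ajlep] add [rpdvu,bjrl,gbwns] -> 17 lines: tlulz rnnjb kisvm uvd rpdvu bjrl gbwns zerfb mtl yns sjnos skuj yjzlb xlf lccig soh olwm
Hunk 4: at line 2 remove [kisvm,uvd] add [mblcz,pkqof,rzna] -> 18 lines: tlulz rnnjb mblcz pkqof rzna rpdvu bjrl gbwns zerfb mtl yns sjnos skuj yjzlb xlf lccig soh olwm
Hunk 5: at line 4 remove [rzna,rpdvu] add [nhl] -> 17 lines: tlulz rnnjb mblcz pkqof nhl bjrl gbwns zerfb mtl yns sjnos skuj yjzlb xlf lccig soh olwm

Answer: tlulz
rnnjb
mblcz
pkqof
nhl
bjrl
gbwns
zerfb
mtl
yns
sjnos
skuj
yjzlb
xlf
lccig
soh
olwm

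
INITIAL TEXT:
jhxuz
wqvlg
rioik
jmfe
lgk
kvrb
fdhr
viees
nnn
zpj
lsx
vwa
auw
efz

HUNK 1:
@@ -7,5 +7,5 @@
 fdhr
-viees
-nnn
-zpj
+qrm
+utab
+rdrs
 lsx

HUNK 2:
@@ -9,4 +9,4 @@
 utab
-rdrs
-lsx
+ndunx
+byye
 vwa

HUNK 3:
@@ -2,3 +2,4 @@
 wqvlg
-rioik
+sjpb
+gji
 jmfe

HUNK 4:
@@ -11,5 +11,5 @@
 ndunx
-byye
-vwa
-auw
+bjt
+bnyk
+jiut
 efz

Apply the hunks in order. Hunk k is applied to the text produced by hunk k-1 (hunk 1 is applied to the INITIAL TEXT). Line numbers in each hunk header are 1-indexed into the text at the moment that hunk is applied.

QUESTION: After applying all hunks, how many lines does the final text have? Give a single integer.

Answer: 15

Derivation:
Hunk 1: at line 7 remove [viees,nnn,zpj] add [qrm,utab,rdrs] -> 14 lines: jhxuz wqvlg rioik jmfe lgk kvrb fdhr qrm utab rdrs lsx vwa auw efz
Hunk 2: at line 9 remove [rdrs,lsx] add [ndunx,byye] -> 14 lines: jhxuz wqvlg rioik jmfe lgk kvrb fdhr qrm utab ndunx byye vwa auw efz
Hunk 3: at line 2 remove [rioik] add [sjpb,gji] -> 15 lines: jhxuz wqvlg sjpb gji jmfe lgk kvrb fdhr qrm utab ndunx byye vwa auw efz
Hunk 4: at line 11 remove [byye,vwa,auw] add [bjt,bnyk,jiut] -> 15 lines: jhxuz wqvlg sjpb gji jmfe lgk kvrb fdhr qrm utab ndunx bjt bnyk jiut efz
Final line count: 15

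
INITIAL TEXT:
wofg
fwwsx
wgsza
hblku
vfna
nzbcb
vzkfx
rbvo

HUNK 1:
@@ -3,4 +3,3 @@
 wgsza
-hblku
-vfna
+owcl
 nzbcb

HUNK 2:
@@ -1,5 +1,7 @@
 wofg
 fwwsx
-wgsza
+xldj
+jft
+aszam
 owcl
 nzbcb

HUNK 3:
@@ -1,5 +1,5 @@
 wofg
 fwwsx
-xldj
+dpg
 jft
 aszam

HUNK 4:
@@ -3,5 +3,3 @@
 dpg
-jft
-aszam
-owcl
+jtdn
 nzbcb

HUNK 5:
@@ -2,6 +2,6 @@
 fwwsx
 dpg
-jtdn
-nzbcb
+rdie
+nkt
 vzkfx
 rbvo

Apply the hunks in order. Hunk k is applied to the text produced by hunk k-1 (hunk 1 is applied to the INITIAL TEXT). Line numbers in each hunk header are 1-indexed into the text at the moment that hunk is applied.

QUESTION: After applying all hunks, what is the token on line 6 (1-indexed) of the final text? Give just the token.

Answer: vzkfx

Derivation:
Hunk 1: at line 3 remove [hblku,vfna] add [owcl] -> 7 lines: wofg fwwsx wgsza owcl nzbcb vzkfx rbvo
Hunk 2: at line 1 remove [wgsza] add [xldj,jft,aszam] -> 9 lines: wofg fwwsx xldj jft aszam owcl nzbcb vzkfx rbvo
Hunk 3: at line 1 remove [xldj] add [dpg] -> 9 lines: wofg fwwsx dpg jft aszam owcl nzbcb vzkfx rbvo
Hunk 4: at line 3 remove [jft,aszam,owcl] add [jtdn] -> 7 lines: wofg fwwsx dpg jtdn nzbcb vzkfx rbvo
Hunk 5: at line 2 remove [jtdn,nzbcb] add [rdie,nkt] -> 7 lines: wofg fwwsx dpg rdie nkt vzkfx rbvo
Final line 6: vzkfx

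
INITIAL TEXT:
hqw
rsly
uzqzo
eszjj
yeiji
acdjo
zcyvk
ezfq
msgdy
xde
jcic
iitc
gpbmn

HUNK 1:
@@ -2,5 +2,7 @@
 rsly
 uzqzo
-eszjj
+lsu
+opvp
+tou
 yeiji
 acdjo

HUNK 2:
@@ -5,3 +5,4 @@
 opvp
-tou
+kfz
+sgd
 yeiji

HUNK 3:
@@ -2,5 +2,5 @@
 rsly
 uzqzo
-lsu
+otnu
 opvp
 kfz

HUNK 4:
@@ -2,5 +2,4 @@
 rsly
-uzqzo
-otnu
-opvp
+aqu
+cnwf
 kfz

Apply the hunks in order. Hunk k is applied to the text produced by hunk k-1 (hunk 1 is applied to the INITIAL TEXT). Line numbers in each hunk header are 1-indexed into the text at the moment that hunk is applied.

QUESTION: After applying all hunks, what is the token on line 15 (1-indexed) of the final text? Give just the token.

Answer: gpbmn

Derivation:
Hunk 1: at line 2 remove [eszjj] add [lsu,opvp,tou] -> 15 lines: hqw rsly uzqzo lsu opvp tou yeiji acdjo zcyvk ezfq msgdy xde jcic iitc gpbmn
Hunk 2: at line 5 remove [tou] add [kfz,sgd] -> 16 lines: hqw rsly uzqzo lsu opvp kfz sgd yeiji acdjo zcyvk ezfq msgdy xde jcic iitc gpbmn
Hunk 3: at line 2 remove [lsu] add [otnu] -> 16 lines: hqw rsly uzqzo otnu opvp kfz sgd yeiji acdjo zcyvk ezfq msgdy xde jcic iitc gpbmn
Hunk 4: at line 2 remove [uzqzo,otnu,opvp] add [aqu,cnwf] -> 15 lines: hqw rsly aqu cnwf kfz sgd yeiji acdjo zcyvk ezfq msgdy xde jcic iitc gpbmn
Final line 15: gpbmn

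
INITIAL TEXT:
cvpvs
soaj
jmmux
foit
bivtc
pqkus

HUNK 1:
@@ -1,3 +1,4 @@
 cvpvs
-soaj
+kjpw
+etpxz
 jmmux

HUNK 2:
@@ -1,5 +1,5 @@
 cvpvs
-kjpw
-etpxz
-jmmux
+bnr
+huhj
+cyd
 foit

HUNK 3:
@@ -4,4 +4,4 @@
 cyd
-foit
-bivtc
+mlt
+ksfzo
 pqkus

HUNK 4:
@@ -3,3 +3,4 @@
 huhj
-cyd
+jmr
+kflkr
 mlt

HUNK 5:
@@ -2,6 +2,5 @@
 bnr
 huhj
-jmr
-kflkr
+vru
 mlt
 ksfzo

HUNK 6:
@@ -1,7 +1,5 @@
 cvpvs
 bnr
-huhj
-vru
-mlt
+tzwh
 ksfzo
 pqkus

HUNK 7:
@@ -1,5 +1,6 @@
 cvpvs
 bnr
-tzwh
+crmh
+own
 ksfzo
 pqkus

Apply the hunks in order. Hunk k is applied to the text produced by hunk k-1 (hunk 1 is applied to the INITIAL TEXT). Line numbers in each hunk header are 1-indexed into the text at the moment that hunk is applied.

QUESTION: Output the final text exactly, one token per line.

Answer: cvpvs
bnr
crmh
own
ksfzo
pqkus

Derivation:
Hunk 1: at line 1 remove [soaj] add [kjpw,etpxz] -> 7 lines: cvpvs kjpw etpxz jmmux foit bivtc pqkus
Hunk 2: at line 1 remove [kjpw,etpxz,jmmux] add [bnr,huhj,cyd] -> 7 lines: cvpvs bnr huhj cyd foit bivtc pqkus
Hunk 3: at line 4 remove [foit,bivtc] add [mlt,ksfzo] -> 7 lines: cvpvs bnr huhj cyd mlt ksfzo pqkus
Hunk 4: at line 3 remove [cyd] add [jmr,kflkr] -> 8 lines: cvpvs bnr huhj jmr kflkr mlt ksfzo pqkus
Hunk 5: at line 2 remove [jmr,kflkr] add [vru] -> 7 lines: cvpvs bnr huhj vru mlt ksfzo pqkus
Hunk 6: at line 1 remove [huhj,vru,mlt] add [tzwh] -> 5 lines: cvpvs bnr tzwh ksfzo pqkus
Hunk 7: at line 1 remove [tzwh] add [crmh,own] -> 6 lines: cvpvs bnr crmh own ksfzo pqkus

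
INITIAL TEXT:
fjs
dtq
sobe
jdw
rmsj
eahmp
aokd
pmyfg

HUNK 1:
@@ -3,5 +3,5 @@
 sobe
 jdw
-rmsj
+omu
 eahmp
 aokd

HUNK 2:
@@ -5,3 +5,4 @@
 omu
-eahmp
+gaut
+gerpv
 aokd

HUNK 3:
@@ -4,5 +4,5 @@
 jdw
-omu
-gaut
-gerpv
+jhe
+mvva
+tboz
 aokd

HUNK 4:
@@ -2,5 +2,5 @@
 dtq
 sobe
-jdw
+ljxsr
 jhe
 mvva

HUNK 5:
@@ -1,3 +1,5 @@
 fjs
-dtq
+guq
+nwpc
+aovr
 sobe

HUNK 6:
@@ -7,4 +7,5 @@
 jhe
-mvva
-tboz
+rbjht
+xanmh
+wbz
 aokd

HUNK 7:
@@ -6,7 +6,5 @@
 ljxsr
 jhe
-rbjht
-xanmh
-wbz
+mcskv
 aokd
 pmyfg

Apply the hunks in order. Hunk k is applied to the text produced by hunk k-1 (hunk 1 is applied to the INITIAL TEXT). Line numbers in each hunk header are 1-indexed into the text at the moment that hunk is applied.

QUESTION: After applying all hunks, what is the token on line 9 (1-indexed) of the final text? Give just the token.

Answer: aokd

Derivation:
Hunk 1: at line 3 remove [rmsj] add [omu] -> 8 lines: fjs dtq sobe jdw omu eahmp aokd pmyfg
Hunk 2: at line 5 remove [eahmp] add [gaut,gerpv] -> 9 lines: fjs dtq sobe jdw omu gaut gerpv aokd pmyfg
Hunk 3: at line 4 remove [omu,gaut,gerpv] add [jhe,mvva,tboz] -> 9 lines: fjs dtq sobe jdw jhe mvva tboz aokd pmyfg
Hunk 4: at line 2 remove [jdw] add [ljxsr] -> 9 lines: fjs dtq sobe ljxsr jhe mvva tboz aokd pmyfg
Hunk 5: at line 1 remove [dtq] add [guq,nwpc,aovr] -> 11 lines: fjs guq nwpc aovr sobe ljxsr jhe mvva tboz aokd pmyfg
Hunk 6: at line 7 remove [mvva,tboz] add [rbjht,xanmh,wbz] -> 12 lines: fjs guq nwpc aovr sobe ljxsr jhe rbjht xanmh wbz aokd pmyfg
Hunk 7: at line 6 remove [rbjht,xanmh,wbz] add [mcskv] -> 10 lines: fjs guq nwpc aovr sobe ljxsr jhe mcskv aokd pmyfg
Final line 9: aokd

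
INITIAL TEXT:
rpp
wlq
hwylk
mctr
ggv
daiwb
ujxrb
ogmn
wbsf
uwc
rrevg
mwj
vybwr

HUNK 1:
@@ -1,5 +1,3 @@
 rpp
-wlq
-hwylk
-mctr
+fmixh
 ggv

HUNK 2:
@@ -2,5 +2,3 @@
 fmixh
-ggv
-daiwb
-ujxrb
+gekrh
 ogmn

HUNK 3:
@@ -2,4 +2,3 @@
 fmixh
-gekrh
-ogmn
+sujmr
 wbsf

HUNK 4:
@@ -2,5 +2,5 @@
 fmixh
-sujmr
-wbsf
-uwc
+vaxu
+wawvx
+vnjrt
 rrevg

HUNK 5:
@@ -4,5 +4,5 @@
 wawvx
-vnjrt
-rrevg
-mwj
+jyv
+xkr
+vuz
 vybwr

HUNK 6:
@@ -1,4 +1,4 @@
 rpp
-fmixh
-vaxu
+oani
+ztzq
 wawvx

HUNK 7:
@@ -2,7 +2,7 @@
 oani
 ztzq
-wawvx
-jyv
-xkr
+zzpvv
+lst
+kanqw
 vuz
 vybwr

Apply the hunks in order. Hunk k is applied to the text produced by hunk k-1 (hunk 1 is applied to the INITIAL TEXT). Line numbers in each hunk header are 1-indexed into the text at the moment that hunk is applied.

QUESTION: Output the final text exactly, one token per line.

Answer: rpp
oani
ztzq
zzpvv
lst
kanqw
vuz
vybwr

Derivation:
Hunk 1: at line 1 remove [wlq,hwylk,mctr] add [fmixh] -> 11 lines: rpp fmixh ggv daiwb ujxrb ogmn wbsf uwc rrevg mwj vybwr
Hunk 2: at line 2 remove [ggv,daiwb,ujxrb] add [gekrh] -> 9 lines: rpp fmixh gekrh ogmn wbsf uwc rrevg mwj vybwr
Hunk 3: at line 2 remove [gekrh,ogmn] add [sujmr] -> 8 lines: rpp fmixh sujmr wbsf uwc rrevg mwj vybwr
Hunk 4: at line 2 remove [sujmr,wbsf,uwc] add [vaxu,wawvx,vnjrt] -> 8 lines: rpp fmixh vaxu wawvx vnjrt rrevg mwj vybwr
Hunk 5: at line 4 remove [vnjrt,rrevg,mwj] add [jyv,xkr,vuz] -> 8 lines: rpp fmixh vaxu wawvx jyv xkr vuz vybwr
Hunk 6: at line 1 remove [fmixh,vaxu] add [oani,ztzq] -> 8 lines: rpp oani ztzq wawvx jyv xkr vuz vybwr
Hunk 7: at line 2 remove [wawvx,jyv,xkr] add [zzpvv,lst,kanqw] -> 8 lines: rpp oani ztzq zzpvv lst kanqw vuz vybwr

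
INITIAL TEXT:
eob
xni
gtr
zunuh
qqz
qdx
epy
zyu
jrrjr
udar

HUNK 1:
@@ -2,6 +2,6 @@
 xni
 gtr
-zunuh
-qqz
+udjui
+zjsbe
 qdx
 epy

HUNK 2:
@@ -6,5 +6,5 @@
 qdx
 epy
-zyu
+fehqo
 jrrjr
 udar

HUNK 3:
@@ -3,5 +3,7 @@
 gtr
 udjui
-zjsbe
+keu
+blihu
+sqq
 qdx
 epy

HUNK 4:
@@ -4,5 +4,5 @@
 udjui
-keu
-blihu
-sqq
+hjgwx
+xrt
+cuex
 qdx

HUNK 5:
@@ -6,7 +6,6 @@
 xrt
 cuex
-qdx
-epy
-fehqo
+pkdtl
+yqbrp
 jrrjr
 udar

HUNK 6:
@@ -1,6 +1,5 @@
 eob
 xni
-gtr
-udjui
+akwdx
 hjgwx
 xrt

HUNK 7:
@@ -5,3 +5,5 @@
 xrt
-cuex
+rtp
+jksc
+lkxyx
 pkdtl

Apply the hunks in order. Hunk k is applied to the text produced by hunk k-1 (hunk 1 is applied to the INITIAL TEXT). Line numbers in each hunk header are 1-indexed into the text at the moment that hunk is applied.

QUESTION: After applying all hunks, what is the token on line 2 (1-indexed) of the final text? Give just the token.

Answer: xni

Derivation:
Hunk 1: at line 2 remove [zunuh,qqz] add [udjui,zjsbe] -> 10 lines: eob xni gtr udjui zjsbe qdx epy zyu jrrjr udar
Hunk 2: at line 6 remove [zyu] add [fehqo] -> 10 lines: eob xni gtr udjui zjsbe qdx epy fehqo jrrjr udar
Hunk 3: at line 3 remove [zjsbe] add [keu,blihu,sqq] -> 12 lines: eob xni gtr udjui keu blihu sqq qdx epy fehqo jrrjr udar
Hunk 4: at line 4 remove [keu,blihu,sqq] add [hjgwx,xrt,cuex] -> 12 lines: eob xni gtr udjui hjgwx xrt cuex qdx epy fehqo jrrjr udar
Hunk 5: at line 6 remove [qdx,epy,fehqo] add [pkdtl,yqbrp] -> 11 lines: eob xni gtr udjui hjgwx xrt cuex pkdtl yqbrp jrrjr udar
Hunk 6: at line 1 remove [gtr,udjui] add [akwdx] -> 10 lines: eob xni akwdx hjgwx xrt cuex pkdtl yqbrp jrrjr udar
Hunk 7: at line 5 remove [cuex] add [rtp,jksc,lkxyx] -> 12 lines: eob xni akwdx hjgwx xrt rtp jksc lkxyx pkdtl yqbrp jrrjr udar
Final line 2: xni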